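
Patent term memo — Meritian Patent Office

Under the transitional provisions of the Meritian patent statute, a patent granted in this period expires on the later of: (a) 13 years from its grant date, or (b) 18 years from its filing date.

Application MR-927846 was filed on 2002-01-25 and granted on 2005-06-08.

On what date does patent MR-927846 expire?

January 25, 2020

(a) grant + 13 years → 8 June 2018.
(b) filing + 18 years → 25 January 2020.
Later of the two: 25 January 2020.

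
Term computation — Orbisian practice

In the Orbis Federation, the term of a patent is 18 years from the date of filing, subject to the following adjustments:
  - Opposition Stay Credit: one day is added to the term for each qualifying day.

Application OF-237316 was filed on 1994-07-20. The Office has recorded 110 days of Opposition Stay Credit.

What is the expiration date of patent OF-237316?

Base term: filing date + 18 years → 20 July 2012.
Opposition Stay Credit: +110 days → 7 November 2012.

November 7, 2012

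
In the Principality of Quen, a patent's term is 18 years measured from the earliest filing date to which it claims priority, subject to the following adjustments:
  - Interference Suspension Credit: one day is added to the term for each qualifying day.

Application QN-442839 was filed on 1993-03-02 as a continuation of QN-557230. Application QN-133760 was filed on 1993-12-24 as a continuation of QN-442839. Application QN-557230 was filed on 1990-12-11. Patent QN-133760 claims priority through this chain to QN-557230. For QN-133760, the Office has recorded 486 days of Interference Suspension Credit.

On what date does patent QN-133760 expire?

Earliest priority filing: 11 December 1990.
Base term: 11 December 1990 + 18 years → 11 December 2008.
Interference Suspension Credit: +486 days → 11 April 2010.

April 11, 2010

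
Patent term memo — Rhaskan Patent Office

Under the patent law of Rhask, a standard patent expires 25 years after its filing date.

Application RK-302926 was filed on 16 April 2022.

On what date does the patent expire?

April 16, 2047

Filing date + 25 years → 16 April 2047.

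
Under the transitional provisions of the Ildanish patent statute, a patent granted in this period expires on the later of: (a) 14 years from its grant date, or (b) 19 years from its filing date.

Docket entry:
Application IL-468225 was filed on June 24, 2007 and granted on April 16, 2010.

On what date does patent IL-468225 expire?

(a) grant + 14 years → 16 April 2024.
(b) filing + 19 years → 24 June 2026.
Later of the two: 24 June 2026.

2026-06-24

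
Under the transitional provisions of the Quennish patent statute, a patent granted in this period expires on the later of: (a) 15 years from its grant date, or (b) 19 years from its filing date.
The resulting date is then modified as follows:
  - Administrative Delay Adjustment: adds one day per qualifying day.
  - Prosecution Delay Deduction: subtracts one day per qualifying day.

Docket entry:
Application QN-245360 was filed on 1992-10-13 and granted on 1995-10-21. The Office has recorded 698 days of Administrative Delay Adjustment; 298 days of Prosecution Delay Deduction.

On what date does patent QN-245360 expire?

(a) grant + 15 years → 21 October 2010.
(b) filing + 19 years → 13 October 2011.
Later of the two: 13 October 2011.
Administrative Delay Adjustment: +698 days → 10 September 2013.
Prosecution Delay Deduction: −298 days → 16 November 2012.

November 16, 2012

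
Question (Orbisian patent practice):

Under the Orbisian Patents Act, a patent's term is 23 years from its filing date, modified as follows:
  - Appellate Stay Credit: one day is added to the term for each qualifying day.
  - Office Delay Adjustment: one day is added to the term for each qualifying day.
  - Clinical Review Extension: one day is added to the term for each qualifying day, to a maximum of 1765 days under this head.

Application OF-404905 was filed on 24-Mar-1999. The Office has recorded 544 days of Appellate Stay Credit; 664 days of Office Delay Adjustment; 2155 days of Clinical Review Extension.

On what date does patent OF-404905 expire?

May 14, 2030

Base term: filing date + 23 years → 24 March 2022.
Appellate Stay Credit: +544 days → 19 September 2023.
Office Delay Adjustment: +664 days → 14 July 2025.
Clinical Review Extension: 2155 days claimed exceeds the 1765-day cap, so +1765 days → 14 May 2030.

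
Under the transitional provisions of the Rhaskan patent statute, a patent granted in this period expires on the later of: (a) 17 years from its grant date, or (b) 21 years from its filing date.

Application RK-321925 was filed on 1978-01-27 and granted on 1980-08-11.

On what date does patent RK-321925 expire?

(a) grant + 17 years → 11 August 1997.
(b) filing + 21 years → 27 January 1999.
Later of the two: 27 January 1999.

January 27, 1999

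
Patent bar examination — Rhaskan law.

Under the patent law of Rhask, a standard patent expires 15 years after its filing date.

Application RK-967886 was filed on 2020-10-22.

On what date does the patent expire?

2035-10-22

Filing date + 15 years → 22 October 2035.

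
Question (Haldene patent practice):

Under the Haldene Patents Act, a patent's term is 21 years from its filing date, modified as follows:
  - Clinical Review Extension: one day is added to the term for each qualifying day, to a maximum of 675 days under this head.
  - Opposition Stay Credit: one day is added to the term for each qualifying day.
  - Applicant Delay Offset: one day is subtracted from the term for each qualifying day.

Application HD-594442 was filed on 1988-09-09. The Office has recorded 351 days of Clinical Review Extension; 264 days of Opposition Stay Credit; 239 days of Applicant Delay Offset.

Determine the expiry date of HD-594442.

September 20, 2010

Base term: filing date + 21 years → 9 September 2009.
Clinical Review Extension: 351 days (within the 675-day cap) → +351 days → 26 August 2010.
Opposition Stay Credit: +264 days → 17 May 2011.
Applicant Delay Offset: −239 days → 20 September 2010.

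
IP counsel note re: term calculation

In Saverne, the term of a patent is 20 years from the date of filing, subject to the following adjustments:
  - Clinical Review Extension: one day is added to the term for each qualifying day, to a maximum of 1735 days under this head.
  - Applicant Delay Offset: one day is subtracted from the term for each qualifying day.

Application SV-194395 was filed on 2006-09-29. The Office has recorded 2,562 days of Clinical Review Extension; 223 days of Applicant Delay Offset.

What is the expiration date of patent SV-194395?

November 19, 2030

Base term: filing date + 20 years → 29 September 2026.
Clinical Review Extension: 2562 days claimed exceeds the 1735-day cap, so +1735 days → 30 June 2031.
Applicant Delay Offset: −223 days → 19 November 2030.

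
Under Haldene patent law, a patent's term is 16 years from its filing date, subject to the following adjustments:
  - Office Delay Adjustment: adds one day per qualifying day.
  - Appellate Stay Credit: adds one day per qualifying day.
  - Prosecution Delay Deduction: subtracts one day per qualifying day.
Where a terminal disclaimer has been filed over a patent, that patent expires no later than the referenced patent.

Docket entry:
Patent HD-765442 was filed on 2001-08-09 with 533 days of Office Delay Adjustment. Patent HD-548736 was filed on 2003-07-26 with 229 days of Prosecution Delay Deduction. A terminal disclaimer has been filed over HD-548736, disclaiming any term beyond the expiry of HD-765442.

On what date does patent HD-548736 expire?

Natural term of HD-548736:
  Base: filing + 16 years → 26 July 2019.
  Prosecution Delay Deduction: −229 days → 9 December 2018.
Expiry of referenced patent HD-765442:
  Base: filing + 16 years → 9 August 2017.
  Office Delay Adjustment: +533 days → 24 January 2019.
Terminal disclaimer: HD-548736 expires on the earlier of 9 December 2018 and 24 January 2019.

December 9, 2018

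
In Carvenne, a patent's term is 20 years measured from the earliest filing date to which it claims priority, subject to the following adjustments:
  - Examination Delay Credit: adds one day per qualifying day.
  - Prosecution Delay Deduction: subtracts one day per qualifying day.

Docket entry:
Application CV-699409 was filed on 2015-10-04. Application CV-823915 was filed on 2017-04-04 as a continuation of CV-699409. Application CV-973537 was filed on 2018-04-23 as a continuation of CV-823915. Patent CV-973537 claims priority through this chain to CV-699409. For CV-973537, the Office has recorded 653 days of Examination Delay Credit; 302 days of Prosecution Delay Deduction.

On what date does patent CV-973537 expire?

Earliest priority filing: 4 October 2015.
Base term: 4 October 2015 + 20 years → 4 October 2035.
Examination Delay Credit: +653 days → 18 July 2037.
Prosecution Delay Deduction: −302 days → 19 September 2036.

2036-09-19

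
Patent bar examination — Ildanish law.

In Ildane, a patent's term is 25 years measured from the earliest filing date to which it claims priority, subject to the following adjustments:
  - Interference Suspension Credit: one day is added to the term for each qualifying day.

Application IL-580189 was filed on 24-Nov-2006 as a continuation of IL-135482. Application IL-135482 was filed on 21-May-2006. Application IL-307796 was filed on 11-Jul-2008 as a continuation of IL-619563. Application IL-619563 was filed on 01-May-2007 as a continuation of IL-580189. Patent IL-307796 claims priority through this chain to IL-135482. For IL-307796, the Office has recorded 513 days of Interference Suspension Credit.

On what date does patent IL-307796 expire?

October 15, 2032

Earliest priority filing: 21 May 2006.
Base term: 21 May 2006 + 25 years → 21 May 2031.
Interference Suspension Credit: +513 days → 15 October 2032.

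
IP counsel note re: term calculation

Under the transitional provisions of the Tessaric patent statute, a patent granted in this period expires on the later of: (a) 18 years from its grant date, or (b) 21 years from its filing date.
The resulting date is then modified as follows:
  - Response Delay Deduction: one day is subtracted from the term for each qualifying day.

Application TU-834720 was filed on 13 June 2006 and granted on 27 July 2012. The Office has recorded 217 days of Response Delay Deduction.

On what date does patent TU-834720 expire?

(a) grant + 18 years → 27 July 2030.
(b) filing + 21 years → 13 June 2027.
Later of the two: 27 July 2030.
Response Delay Deduction: −217 days → 22 December 2029.

December 22, 2029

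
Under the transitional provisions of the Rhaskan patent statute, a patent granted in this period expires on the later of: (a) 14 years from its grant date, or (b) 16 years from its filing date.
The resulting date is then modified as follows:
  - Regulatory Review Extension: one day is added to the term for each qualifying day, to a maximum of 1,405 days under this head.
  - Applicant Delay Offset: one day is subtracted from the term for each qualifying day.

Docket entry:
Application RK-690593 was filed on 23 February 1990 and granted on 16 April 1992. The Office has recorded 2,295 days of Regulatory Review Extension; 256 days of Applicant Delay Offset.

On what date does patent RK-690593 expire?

(a) grant + 14 years → 16 April 2006.
(b) filing + 16 years → 23 February 2006.
Later of the two: 16 April 2006.
Regulatory Review Extension: 2295 days claimed exceeds the 1405-day cap, so +1405 days → 19 February 2010.
Applicant Delay Offset: −256 days → 8 June 2009.

June 8, 2009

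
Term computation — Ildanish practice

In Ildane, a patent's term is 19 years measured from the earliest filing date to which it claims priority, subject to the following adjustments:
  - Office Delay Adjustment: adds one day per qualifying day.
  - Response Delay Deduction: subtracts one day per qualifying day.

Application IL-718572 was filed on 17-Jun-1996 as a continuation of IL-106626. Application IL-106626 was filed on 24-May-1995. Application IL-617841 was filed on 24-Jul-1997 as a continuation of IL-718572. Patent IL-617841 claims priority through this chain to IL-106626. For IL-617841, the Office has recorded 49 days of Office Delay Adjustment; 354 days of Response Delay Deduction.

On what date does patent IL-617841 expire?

2013-07-23

Earliest priority filing: 24 May 1995.
Base term: 24 May 1995 + 19 years → 24 May 2014.
Office Delay Adjustment: +49 days → 12 July 2014.
Response Delay Deduction: −354 days → 23 July 2013.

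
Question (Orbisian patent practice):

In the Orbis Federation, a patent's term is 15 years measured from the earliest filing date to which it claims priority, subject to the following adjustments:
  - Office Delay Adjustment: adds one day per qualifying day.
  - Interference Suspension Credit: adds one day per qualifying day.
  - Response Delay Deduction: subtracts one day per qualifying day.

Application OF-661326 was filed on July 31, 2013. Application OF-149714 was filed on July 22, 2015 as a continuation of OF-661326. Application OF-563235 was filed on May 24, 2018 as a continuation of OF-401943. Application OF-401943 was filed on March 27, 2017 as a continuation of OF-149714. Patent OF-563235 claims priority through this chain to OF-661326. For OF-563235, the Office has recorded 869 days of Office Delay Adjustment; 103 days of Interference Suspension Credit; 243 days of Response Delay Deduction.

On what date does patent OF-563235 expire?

2030-07-30

Earliest priority filing: 31 July 2013.
Base term: 31 July 2013 + 15 years → 31 July 2028.
Office Delay Adjustment: +869 days → 17 December 2030.
Interference Suspension Credit: +103 days → 30 March 2031.
Response Delay Deduction: −243 days → 30 July 2030.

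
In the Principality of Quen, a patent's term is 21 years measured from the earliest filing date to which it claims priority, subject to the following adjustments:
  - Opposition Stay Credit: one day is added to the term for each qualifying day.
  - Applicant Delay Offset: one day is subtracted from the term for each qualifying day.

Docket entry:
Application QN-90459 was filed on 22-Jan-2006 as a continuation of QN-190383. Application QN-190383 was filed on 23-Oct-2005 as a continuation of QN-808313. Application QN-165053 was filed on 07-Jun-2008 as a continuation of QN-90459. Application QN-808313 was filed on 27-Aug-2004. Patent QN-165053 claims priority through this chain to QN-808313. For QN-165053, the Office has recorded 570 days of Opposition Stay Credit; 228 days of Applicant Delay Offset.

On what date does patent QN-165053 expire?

2026-08-04

Earliest priority filing: 27 August 2004.
Base term: 27 August 2004 + 21 years → 27 August 2025.
Opposition Stay Credit: +570 days → 20 March 2027.
Applicant Delay Offset: −228 days → 4 August 2026.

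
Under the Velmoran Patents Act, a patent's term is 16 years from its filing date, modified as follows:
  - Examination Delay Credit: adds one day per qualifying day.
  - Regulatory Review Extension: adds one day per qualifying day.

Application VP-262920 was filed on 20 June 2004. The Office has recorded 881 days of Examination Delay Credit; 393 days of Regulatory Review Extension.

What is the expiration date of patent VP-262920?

Base term: filing date + 16 years → 20 June 2020.
Examination Delay Credit: +881 days → 18 November 2022.
Regulatory Review Extension: +393 days → 16 December 2023.

December 16, 2023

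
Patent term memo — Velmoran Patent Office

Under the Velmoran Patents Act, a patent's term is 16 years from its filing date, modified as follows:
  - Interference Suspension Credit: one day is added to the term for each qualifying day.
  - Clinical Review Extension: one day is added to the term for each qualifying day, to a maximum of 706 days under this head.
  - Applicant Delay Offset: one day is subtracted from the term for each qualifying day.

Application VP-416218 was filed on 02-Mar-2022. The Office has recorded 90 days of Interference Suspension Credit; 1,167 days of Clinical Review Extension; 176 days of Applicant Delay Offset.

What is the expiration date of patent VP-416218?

November 12, 2039

Base term: filing date + 16 years → 2 March 2038.
Interference Suspension Credit: +90 days → 31 May 2038.
Clinical Review Extension: 1167 days claimed exceeds the 706-day cap, so +706 days → 6 May 2040.
Applicant Delay Offset: −176 days → 12 November 2039.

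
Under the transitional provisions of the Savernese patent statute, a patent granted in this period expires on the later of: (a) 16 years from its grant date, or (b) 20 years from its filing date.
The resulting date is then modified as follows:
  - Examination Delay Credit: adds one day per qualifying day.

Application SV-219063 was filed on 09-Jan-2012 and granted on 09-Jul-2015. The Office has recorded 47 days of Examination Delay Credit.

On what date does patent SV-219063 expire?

2032-02-25

(a) grant + 16 years → 9 July 2031.
(b) filing + 20 years → 9 January 2032.
Later of the two: 9 January 2032.
Examination Delay Credit: +47 days → 25 February 2032.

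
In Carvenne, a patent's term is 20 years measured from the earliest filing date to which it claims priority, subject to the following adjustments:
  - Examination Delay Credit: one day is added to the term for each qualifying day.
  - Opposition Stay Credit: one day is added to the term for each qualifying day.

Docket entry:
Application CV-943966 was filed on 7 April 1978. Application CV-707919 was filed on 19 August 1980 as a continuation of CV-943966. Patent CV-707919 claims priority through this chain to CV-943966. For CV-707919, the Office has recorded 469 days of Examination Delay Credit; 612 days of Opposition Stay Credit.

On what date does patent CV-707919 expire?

2001-03-23

Earliest priority filing: 7 April 1978.
Base term: 7 April 1978 + 20 years → 7 April 1998.
Examination Delay Credit: +469 days → 20 July 1999.
Opposition Stay Credit: +612 days → 23 March 2001.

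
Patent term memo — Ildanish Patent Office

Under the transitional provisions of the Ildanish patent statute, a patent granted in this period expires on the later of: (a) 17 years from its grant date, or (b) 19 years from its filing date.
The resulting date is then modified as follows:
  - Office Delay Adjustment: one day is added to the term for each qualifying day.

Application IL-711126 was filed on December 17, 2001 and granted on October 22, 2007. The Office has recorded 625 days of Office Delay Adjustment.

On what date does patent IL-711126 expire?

(a) grant + 17 years → 22 October 2024.
(b) filing + 19 years → 17 December 2020.
Later of the two: 22 October 2024.
Office Delay Adjustment: +625 days → 9 July 2026.

July 9, 2026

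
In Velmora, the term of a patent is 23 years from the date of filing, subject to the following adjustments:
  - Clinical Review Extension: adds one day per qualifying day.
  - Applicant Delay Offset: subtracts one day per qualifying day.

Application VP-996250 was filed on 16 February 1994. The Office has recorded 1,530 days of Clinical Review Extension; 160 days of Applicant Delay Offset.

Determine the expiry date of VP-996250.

Base term: filing date + 23 years → 16 February 2017.
Clinical Review Extension: +1530 days → 26 April 2021.
Applicant Delay Offset: −160 days → 17 November 2020.

2020-11-17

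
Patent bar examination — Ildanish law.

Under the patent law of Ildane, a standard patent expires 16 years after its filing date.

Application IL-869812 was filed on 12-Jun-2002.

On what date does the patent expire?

June 12, 2018

Filing date + 16 years → 12 June 2018.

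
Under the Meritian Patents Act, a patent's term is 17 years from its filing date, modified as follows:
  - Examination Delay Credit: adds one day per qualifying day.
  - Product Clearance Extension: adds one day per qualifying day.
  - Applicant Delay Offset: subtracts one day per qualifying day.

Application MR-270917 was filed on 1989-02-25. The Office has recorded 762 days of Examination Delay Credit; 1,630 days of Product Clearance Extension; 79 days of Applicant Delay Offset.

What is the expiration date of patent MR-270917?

June 26, 2012

Base term: filing date + 17 years → 25 February 2006.
Examination Delay Credit: +762 days → 28 March 2008.
Product Clearance Extension: +1630 days → 13 September 2012.
Applicant Delay Offset: −79 days → 26 June 2012.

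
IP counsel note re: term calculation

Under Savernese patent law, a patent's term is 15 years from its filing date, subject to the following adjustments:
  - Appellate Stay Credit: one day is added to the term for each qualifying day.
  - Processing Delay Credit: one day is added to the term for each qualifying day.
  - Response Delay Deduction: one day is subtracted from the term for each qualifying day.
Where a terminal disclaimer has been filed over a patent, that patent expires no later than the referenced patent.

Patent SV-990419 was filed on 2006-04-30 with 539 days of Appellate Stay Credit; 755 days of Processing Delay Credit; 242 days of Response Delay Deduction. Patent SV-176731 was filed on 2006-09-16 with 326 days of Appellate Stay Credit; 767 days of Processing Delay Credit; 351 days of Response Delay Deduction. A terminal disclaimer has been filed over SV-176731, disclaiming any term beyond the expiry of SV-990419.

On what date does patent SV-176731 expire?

Natural term of SV-176731:
  Base: filing + 15 years → 16 September 2021.
  Appellate Stay Credit: +326 days → 8 August 2022.
  Processing Delay Credit: +767 days → 13 September 2024.
  Response Delay Deduction: −351 days → 28 September 2023.
Expiry of referenced patent SV-990419:
  Base: filing + 15 years → 30 April 2021.
  Appellate Stay Credit: +539 days → 21 October 2022.
  Processing Delay Credit: +755 days → 14 November 2024.
  Response Delay Deduction: −242 days → 17 March 2024.
Terminal disclaimer: SV-176731 expires on the earlier of 28 September 2023 and 17 March 2024.

September 28, 2023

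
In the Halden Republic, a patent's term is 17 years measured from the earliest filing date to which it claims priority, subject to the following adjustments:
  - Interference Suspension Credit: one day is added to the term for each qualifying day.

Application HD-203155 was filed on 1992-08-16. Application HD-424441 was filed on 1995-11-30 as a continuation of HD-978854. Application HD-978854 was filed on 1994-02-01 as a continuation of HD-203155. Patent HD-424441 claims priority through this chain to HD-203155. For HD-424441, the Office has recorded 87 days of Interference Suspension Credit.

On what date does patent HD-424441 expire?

2009-11-11

Earliest priority filing: 16 August 1992.
Base term: 16 August 1992 + 17 years → 16 August 2009.
Interference Suspension Credit: +87 days → 11 November 2009.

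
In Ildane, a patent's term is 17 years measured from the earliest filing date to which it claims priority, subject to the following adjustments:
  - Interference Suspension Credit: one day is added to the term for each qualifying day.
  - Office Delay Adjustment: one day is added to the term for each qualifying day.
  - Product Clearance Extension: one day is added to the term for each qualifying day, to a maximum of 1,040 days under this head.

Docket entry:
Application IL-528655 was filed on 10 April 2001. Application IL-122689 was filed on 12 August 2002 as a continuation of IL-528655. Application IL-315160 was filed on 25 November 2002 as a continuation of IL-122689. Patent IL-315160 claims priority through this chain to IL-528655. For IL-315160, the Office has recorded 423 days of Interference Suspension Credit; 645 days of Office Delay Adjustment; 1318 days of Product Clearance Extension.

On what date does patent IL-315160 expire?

January 17, 2024

Earliest priority filing: 10 April 2001.
Base term: 10 April 2001 + 17 years → 10 April 2018.
Interference Suspension Credit: +423 days → 7 June 2019.
Office Delay Adjustment: +645 days → 13 March 2021.
Product Clearance Extension: 1318 days claimed exceeds the 1040-day cap, so +1040 days → 17 January 2024.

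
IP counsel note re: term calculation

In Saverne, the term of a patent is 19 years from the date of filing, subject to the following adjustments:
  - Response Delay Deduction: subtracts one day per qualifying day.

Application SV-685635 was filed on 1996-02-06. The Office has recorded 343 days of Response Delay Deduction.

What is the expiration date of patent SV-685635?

Base term: filing date + 19 years → 6 February 2015.
Response Delay Deduction: −343 days → 28 February 2014.

February 28, 2014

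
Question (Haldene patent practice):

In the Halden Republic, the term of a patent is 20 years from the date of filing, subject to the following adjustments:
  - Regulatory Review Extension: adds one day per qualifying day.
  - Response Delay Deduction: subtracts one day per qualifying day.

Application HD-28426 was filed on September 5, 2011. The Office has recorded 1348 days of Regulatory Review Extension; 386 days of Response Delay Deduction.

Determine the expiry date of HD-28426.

2034-04-24

Base term: filing date + 20 years → 5 September 2031.
Regulatory Review Extension: +1348 days → 15 May 2035.
Response Delay Deduction: −386 days → 24 April 2034.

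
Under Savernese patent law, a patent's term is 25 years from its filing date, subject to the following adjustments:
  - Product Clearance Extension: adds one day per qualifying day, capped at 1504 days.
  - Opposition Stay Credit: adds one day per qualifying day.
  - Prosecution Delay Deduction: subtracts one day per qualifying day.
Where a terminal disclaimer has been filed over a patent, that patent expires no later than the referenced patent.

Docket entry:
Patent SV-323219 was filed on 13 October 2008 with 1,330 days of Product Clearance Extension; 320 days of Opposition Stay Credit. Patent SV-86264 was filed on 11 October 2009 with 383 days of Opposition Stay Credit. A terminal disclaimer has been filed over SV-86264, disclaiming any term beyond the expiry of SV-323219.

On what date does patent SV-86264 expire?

Natural term of SV-86264:
  Base: filing + 25 years → 11 October 2034.
  Opposition Stay Credit: +383 days → 29 October 2035.
Expiry of referenced patent SV-323219:
  Base: filing + 25 years → 13 October 2033.
  Product Clearance Extension: 1330 days (within the 1504-day cap) → +1330 days → 4 June 2037.
  Opposition Stay Credit: +320 days → 20 April 2038.
Terminal disclaimer: SV-86264 expires on the earlier of 29 October 2035 and 20 April 2038.

2035-10-29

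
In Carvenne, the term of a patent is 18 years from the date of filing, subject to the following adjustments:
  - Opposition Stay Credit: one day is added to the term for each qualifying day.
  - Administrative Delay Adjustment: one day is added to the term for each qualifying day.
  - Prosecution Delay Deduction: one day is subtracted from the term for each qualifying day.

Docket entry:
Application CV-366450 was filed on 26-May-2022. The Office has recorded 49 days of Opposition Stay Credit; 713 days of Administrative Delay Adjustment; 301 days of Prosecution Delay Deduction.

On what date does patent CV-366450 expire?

August 30, 2041

Base term: filing date + 18 years → 26 May 2040.
Opposition Stay Credit: +49 days → 14 July 2040.
Administrative Delay Adjustment: +713 days → 27 June 2042.
Prosecution Delay Deduction: −301 days → 30 August 2041.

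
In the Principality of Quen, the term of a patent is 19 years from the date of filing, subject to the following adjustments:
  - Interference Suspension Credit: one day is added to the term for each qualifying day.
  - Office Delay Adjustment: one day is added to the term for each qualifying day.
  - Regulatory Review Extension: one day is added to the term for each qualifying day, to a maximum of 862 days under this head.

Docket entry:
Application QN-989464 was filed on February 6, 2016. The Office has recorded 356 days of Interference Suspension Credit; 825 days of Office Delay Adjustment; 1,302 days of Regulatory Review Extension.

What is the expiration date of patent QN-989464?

Base term: filing date + 19 years → 6 February 2035.
Interference Suspension Credit: +356 days → 28 January 2036.
Office Delay Adjustment: +825 days → 2 May 2038.
Regulatory Review Extension: 1302 days claimed exceeds the 862-day cap, so +862 days → 10 September 2040.

2040-09-10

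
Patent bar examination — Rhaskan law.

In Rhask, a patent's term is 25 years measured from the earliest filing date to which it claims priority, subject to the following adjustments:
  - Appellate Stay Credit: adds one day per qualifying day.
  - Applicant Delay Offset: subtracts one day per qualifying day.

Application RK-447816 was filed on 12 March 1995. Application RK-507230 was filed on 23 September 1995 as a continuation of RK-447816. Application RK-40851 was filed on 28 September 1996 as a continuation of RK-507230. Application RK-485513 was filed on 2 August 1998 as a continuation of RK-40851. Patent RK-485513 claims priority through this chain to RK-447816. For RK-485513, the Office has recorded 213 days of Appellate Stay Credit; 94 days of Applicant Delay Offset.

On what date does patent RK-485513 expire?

July 9, 2020

Earliest priority filing: 12 March 1995.
Base term: 12 March 1995 + 25 years → 12 March 2020.
Appellate Stay Credit: +213 days → 11 October 2020.
Applicant Delay Offset: −94 days → 9 July 2020.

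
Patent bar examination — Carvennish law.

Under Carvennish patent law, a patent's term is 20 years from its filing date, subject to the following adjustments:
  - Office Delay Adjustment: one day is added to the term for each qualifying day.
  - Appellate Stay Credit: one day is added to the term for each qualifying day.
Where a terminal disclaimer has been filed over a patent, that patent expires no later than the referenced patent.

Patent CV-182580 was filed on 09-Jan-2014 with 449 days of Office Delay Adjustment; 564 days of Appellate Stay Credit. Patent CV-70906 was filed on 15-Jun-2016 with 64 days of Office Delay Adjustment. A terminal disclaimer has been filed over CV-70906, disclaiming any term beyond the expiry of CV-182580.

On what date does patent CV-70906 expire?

Natural term of CV-70906:
  Base: filing + 20 years → 15 June 2036.
  Office Delay Adjustment: +64 days → 18 August 2036.
Expiry of referenced patent CV-182580:
  Base: filing + 20 years → 9 January 2034.
  Office Delay Adjustment: +449 days → 3 April 2035.
  Appellate Stay Credit: +564 days → 18 October 2036.
Terminal disclaimer: CV-70906 expires on the earlier of 18 August 2036 and 18 October 2036.

2036-08-18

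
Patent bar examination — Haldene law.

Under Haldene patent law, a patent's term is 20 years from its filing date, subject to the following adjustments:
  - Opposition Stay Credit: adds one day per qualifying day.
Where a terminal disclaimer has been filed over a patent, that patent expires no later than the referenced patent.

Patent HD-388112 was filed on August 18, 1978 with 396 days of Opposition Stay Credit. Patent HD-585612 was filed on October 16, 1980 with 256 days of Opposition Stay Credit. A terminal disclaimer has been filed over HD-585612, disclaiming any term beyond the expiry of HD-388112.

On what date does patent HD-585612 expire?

September 18, 1999

Natural term of HD-585612:
  Base: filing + 20 years → 16 October 2000.
  Opposition Stay Credit: +256 days → 29 June 2001.
Expiry of referenced patent HD-388112:
  Base: filing + 20 years → 18 August 1998.
  Opposition Stay Credit: +396 days → 18 September 1999.
Terminal disclaimer: HD-585612 expires on the earlier of 29 June 2001 and 18 September 1999.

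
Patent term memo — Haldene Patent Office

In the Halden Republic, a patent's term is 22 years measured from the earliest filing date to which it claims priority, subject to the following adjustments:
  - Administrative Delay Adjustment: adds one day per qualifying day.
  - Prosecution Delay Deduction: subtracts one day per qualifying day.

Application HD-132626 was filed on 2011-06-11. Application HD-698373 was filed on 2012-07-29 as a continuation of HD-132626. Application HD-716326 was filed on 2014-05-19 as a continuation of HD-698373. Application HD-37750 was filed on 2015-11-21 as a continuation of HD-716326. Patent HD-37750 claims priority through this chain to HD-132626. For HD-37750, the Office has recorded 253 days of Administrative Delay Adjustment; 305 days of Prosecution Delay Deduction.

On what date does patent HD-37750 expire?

April 20, 2033

Earliest priority filing: 11 June 2011.
Base term: 11 June 2011 + 22 years → 11 June 2033.
Administrative Delay Adjustment: +253 days → 19 February 2034.
Prosecution Delay Deduction: −305 days → 20 April 2033.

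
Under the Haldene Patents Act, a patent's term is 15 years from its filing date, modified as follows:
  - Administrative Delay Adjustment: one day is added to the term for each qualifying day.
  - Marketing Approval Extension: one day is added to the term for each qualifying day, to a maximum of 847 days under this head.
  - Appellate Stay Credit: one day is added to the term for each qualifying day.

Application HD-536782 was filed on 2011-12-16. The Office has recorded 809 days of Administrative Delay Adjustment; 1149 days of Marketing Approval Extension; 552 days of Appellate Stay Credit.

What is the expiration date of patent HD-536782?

2033-01-01

Base term: filing date + 15 years → 16 December 2026.
Administrative Delay Adjustment: +809 days → 4 March 2029.
Marketing Approval Extension: 1149 days claimed exceeds the 847-day cap, so +847 days → 29 June 2031.
Appellate Stay Credit: +552 days → 1 January 2033.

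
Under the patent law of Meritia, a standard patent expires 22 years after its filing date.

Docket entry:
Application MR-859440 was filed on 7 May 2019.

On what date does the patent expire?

May 7, 2041

Filing date + 22 years → 7 May 2041.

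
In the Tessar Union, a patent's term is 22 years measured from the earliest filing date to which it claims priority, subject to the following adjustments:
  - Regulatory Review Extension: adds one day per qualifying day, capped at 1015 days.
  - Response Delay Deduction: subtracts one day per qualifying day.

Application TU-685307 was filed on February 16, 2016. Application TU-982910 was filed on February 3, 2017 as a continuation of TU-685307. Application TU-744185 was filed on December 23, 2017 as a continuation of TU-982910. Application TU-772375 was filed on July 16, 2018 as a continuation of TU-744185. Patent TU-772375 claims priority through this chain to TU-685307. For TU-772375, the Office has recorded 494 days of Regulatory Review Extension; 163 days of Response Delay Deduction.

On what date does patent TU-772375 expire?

Earliest priority filing: 16 February 2016.
Base term: 16 February 2016 + 22 years → 16 February 2038.
Regulatory Review Extension: 494 days (within the 1015-day cap) → +494 days → 25 June 2039.
Response Delay Deduction: −163 days → 13 January 2039.

2039-01-13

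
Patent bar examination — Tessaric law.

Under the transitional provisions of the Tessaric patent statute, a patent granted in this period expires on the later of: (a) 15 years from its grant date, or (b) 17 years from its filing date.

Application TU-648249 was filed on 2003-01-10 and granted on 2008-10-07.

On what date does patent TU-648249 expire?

(a) grant + 15 years → 7 October 2023.
(b) filing + 17 years → 10 January 2020.
Later of the two: 7 October 2023.

October 7, 2023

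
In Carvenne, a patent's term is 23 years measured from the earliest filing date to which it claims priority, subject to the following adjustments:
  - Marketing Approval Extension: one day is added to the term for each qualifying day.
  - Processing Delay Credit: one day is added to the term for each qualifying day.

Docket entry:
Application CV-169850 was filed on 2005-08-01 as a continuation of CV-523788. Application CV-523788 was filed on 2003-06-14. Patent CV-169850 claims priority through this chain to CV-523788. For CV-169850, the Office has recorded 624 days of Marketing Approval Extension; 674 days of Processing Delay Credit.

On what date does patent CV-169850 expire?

Earliest priority filing: 14 June 2003.
Base term: 14 June 2003 + 23 years → 14 June 2026.
Marketing Approval Extension: +624 days → 28 February 2028.
Processing Delay Credit: +674 days → 2 January 2030.

January 2, 2030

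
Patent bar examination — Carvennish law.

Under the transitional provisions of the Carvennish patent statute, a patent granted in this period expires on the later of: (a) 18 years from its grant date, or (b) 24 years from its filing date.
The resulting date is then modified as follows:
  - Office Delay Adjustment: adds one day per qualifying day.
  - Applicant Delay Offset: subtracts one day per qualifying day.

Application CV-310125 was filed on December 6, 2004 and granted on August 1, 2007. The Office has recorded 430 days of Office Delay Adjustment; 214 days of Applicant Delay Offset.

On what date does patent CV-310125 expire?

July 10, 2029

(a) grant + 18 years → 1 August 2025.
(b) filing + 24 years → 6 December 2028.
Later of the two: 6 December 2028.
Office Delay Adjustment: +430 days → 9 February 2030.
Applicant Delay Offset: −214 days → 10 July 2029.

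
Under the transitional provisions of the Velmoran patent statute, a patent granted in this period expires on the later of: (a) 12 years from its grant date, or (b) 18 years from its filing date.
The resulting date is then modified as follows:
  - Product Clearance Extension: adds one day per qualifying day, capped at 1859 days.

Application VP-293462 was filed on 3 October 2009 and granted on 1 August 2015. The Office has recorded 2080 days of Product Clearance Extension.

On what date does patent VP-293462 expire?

(a) grant + 12 years → 1 August 2027.
(b) filing + 18 years → 3 October 2027.
Later of the two: 3 October 2027.
Product Clearance Extension: 2080 days claimed exceeds the 1859-day cap, so +1859 days → 4 November 2032.

2032-11-04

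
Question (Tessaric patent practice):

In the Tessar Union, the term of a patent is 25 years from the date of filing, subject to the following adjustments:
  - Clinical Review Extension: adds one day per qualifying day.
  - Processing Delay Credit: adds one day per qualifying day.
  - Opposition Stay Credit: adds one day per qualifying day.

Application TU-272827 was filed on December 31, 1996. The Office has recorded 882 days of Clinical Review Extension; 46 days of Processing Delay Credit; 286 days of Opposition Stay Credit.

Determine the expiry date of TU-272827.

Base term: filing date + 25 years → 31 December 2021.
Clinical Review Extension: +882 days → 31 May 2024.
Processing Delay Credit: +46 days → 16 July 2024.
Opposition Stay Credit: +286 days → 28 April 2025.

April 28, 2025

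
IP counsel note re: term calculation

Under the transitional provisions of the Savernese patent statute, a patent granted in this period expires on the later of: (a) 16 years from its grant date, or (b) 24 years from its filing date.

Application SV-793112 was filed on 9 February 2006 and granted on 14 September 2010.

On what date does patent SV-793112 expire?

February 9, 2030

(a) grant + 16 years → 14 September 2026.
(b) filing + 24 years → 9 February 2030.
Later of the two: 9 February 2030.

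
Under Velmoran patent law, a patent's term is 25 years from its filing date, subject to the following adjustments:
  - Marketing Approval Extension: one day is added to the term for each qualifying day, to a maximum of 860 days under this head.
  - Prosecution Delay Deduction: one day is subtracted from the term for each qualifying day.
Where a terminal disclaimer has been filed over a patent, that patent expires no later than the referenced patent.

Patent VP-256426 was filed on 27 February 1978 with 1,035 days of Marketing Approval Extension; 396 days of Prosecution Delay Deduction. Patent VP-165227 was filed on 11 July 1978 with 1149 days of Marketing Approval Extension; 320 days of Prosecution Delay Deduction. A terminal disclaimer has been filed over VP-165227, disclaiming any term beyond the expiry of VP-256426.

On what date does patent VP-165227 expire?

Natural term of VP-165227:
  Base: filing + 25 years → 11 July 2003.
  Marketing Approval Extension: 1149 days claimed exceeds the 860-day cap, so +860 days → 17 November 2005.
  Prosecution Delay Deduction: −320 days → 1 January 2005.
Expiry of referenced patent VP-256426:
  Base: filing + 25 years → 27 February 2003.
  Marketing Approval Extension: 1035 days claimed exceeds the 860-day cap, so +860 days → 6 July 2005.
  Prosecution Delay Deduction: −396 days → 5 June 2004.
Terminal disclaimer: VP-165227 expires on the earlier of 1 January 2005 and 5 June 2004.

June 5, 2004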